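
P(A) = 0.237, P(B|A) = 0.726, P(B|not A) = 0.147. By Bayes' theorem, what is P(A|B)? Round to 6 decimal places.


P(A|B) = P(B|A)*P(A) / P(B), P(B) = P(B|A)*P(A) + P(B|not A)*P(not A)
P(B|A)*P(A) = 0.726 * 0.237 = 0.172062
P(B|not A)*P(not A) = 0.147 * 0.763 = 0.112161
P(B) = 0.172062 + 0.112161 = 0.284223
P(A|B) = 0.172062 / 0.284223 ≈ 0.60537676

0.605377


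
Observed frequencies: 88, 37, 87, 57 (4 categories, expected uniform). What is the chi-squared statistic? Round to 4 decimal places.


chi2 = sum((O-E)^2/E), E = total/4
total = 269, E = 269/4 = 67.25
(88 - 67.25)^2 / 67.25 = 430.5625 / 67.25 = 6889/1076 ≈ 6.402416
(37 - 67.25)^2 / 67.25 = 915.0625 / 67.25 = 14641/1076 ≈ 13.606877
(87 - 67.25)^2 / 67.25 = 390.0625 / 67.25 = 6241/1076 ≈ 5.800186
(57 - 67.25)^2 / 67.25 = 105.0625 / 67.25 = 1681/1076 ≈ 1.562268
chi2 = 7363/269 ≈ 27.371747

27.3717


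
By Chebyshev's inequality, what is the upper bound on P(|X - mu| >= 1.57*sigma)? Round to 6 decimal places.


P <= 1/k^2
k^2 = 1.57^2 = 2.4649
1/k^2 = 1 / 2.4649 ≈ 0.40569597

0.405696


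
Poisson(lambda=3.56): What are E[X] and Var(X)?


E[X] = Var(X) = lambda = 3.56

3.56, 3.56


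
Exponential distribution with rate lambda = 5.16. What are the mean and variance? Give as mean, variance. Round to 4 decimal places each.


mean = 1/lam, var = 1/lam^2
mean = 1 / 5.16 = 25/129 ≈ 0.193798
lam^2 = 5.16^2 = 26.6256
var = 1 / 26.6256 ≈ 0.037558

0.1938, 0.0376


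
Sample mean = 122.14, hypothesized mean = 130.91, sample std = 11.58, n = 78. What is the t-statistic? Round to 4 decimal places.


t = (xbar - mu0) / (s/sqrt(n))
xbar - mu0 = 122.14 - 130.91 = -8.77
sqrt(78) ≈ 8.83176087
s/sqrt(n) = 11.58 / 8.83176087 ≈ 1.31117681
t = -8.77 / 1.31117681 ≈ -6.688648

-6.6886


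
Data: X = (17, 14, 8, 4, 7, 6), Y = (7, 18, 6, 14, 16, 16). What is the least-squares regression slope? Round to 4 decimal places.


b = sum((xi-xbar)(yi-ybar)) / sum((xi-xbar)^2)
n = 6, xbar = 56/6 = 28/3 ≈ 9.333333, ybar = 77/6 ≈ 12.833333
Sxy = sum((xi-xbar)(yi-ybar)) = -107/3 ≈ -35.666667
Sxx = sum((xi-xbar)^2) = 382/3 ≈ 127.333333
b = Sxy / Sxx = -107/382 ≈ -0.280105

-0.2801


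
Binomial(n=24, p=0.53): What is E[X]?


E[X] = n*p = 24 * 0.53 = 12.72

12.72


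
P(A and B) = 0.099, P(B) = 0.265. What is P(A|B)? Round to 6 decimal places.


P(A|B) = P(A and B) / P(B) = 0.099 / 0.265 = 99/265 ≈ 0.37358491

0.373585


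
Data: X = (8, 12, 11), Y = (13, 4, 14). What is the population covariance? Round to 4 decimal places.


Cov = (1/n)*sum((xi-xbar)(yi-ybar))
n = 3, xbar = 31/3 ≈ 10.333333, ybar = 31/3 ≈ 10.333333
sum((xi-xbar)(yi-ybar)) = -43/3 ≈ -14.333333
Cov = -14.333333 / 3 = -43/9 ≈ -4.777778

-4.7778


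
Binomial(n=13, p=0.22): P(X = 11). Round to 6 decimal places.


P = C(n,k) * p^k * (1-p)^(n-k)
C(13,11) = 78
p^k = 0.22^11 ≈ 0.00000005843183
(1-p)^(n-k) = 0.78^2 = 0.6084
P = 78 * 0.00000005843183 * 0.6084 ≈ 0.000003

0.000003


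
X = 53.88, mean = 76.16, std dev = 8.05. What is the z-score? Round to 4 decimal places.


z = (X - mu) / sigma
X - mu = 53.88 - 76.16 = -22.28
z = -22.28 / 8.05 = -2228/805 ≈ -2.767702

-2.7677


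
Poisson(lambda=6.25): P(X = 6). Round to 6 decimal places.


P = e^(-lam) * lam^k / k!
e^(-6.25) ≈ 0.001930454
lam^k = 6.25^6 ≈ 59604.644775
k! = 6! = 720
P = 0.001930454 * 59604.644775 / 720 ≈ 0.159811

0.159811


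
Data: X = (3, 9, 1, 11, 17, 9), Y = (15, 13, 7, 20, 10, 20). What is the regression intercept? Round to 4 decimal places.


a = ybar - b*xbar, where b = sum((xi-xbar)(yi-ybar)) / sum((xi-xbar)^2)
n = 6, xbar = 50/6 = 25/3 ≈ 8.333333, ybar = 85/6 ≈ 14.166667
Sxy = sum((xi-xbar)(yi-ybar)) = 92/3 ≈ 30.666667
Sxx = sum((xi-xbar)^2) = 496/3 ≈ 165.333333
b = Sxy / Sxx = 23/124 ≈ 0.185484
a = 14.166667 - 0.185484 * 8.333333 = 1565/124 ≈ 12.620968

12.6210


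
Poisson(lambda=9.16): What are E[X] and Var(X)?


E[X] = Var(X) = lambda = 9.16

9.16, 9.16


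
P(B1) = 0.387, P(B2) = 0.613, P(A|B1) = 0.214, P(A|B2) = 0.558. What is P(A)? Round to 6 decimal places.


P(A) = P(A|B1)*P(B1) + P(A|B2)*P(B2)
P(A|B1)*P(B1) = 0.214 * 0.387 = 0.082818
P(A|B2)*P(B2) = 0.558 * 0.613 = 0.342054
P(A) = 0.082818 + 0.342054 = 0.424872

0.424872


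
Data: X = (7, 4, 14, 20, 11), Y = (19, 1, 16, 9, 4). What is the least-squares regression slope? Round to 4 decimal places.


b = sum((xi-xbar)(yi-ybar)) / sum((xi-xbar)^2)
n = 5, xbar = 56/5 = 11.2, ybar = 49/5 = 9.8
Sxy = sum((xi-xbar)(yi-ybar)) = 36.2
Sxx = sum((xi-xbar)^2) = 154.8
b = Sxy / Sxx = 181/774 ≈ 0.233850

0.2339


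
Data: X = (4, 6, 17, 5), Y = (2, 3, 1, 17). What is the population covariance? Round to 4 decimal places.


Cov = (1/n)*sum((xi-xbar)(yi-ybar))
n = 4, xbar = 32/4 = 8, ybar = 23/4 = 5.75
sum((xi-xbar)(yi-ybar)) = -56
Cov = -56 / 4 = -14

-14.0000


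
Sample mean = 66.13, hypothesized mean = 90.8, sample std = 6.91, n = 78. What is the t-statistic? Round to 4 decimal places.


t = (xbar - mu0) / (s/sqrt(n))
xbar - mu0 = 66.13 - 90.8 = -24.67
sqrt(78) ≈ 8.83176087
s/sqrt(n) = 6.91 / 8.83176087 ≈ 0.78240343
t = -24.67 / 0.78240343 ≈ -31.531048

-31.5310


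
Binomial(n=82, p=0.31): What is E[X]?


E[X] = n*p = 82 * 0.31 = 25.42

25.42


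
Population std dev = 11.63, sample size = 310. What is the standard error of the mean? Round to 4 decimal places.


SE = sigma / sqrt(n)
sqrt(310) ≈ 17.606817
SE = 11.63 / 17.606817 ≈ 0.660540

0.6605


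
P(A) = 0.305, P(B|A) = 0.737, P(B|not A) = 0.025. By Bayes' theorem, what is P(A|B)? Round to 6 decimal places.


P(A|B) = P(B|A)*P(A) / P(B), P(B) = P(B|A)*P(A) + P(B|not A)*P(not A)
P(B|A)*P(A) = 0.737 * 0.305 = 0.224785
P(B|not A)*P(not A) = 0.025 * 0.695 = 0.017375
P(B) = 0.224785 + 0.017375 = 0.24216
P(A|B) = 0.224785 / 0.24216 ≈ 0.92824992

0.928250


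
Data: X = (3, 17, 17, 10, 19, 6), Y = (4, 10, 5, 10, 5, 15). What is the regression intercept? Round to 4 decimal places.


a = ybar - b*xbar, where b = sum((xi-xbar)(yi-ybar)) / sum((xi-xbar)^2)
n = 6, xbar = 72/6 = 12, ybar = 49/6 ≈ 8.166667
Sxy = sum((xi-xbar)(yi-ybar)) = -36
Sxx = sum((xi-xbar)^2) = 220
b = Sxy / Sxx = -9/55 ≈ -0.163636
a = 8.166667 - (-0.163636) * 12 = 3343/330 ≈ 10.130303

10.1303


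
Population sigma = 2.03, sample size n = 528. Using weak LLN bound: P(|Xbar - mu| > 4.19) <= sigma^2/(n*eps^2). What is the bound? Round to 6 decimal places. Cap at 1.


bound = min(1, sigma^2/(n*eps^2))
sigma^2 = 2.03^2 = 4.1209
n*eps^2 = 528 * 4.19^2 = 528 * 17.5561 = 9269.6208
sigma^2/(n*eps^2) = 4.1209 / 9269.6208 ≈ 0.00044456

0.000445


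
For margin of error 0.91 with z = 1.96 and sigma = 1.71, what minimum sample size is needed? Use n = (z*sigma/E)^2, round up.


z*sigma/E = 1.96 * 1.71 / 0.91 = 1197/325 ≈ 3.683077
(z*sigma/E)^2 ≈ 13.565056
round up: n = 14

14


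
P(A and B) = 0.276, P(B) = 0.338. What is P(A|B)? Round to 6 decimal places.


P(A|B) = P(A and B) / P(B) = 0.276 / 0.338 = 138/169 ≈ 0.81656805

0.816568


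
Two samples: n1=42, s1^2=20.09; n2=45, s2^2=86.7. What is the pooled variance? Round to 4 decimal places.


sp^2 = ((n1-1)*s1^2 + (n2-1)*s2^2)/(n1+n2-2)
(n1-1)*s1^2 = 41 * 20.09 = 823.69
(n2-1)*s2^2 = 44 * 86.7 = 3814.8
numerator = 823.69 + 3814.8 = 4638.49
n1+n2-2 = 85
sp^2 = 4638.49 / 85 = 463849/8500 ≈ 54.570471

54.5705


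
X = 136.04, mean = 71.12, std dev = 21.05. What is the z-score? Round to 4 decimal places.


z = (X - mu) / sigma
X - mu = 136.04 - 71.12 = 64.92
z = 64.92 / 21.05 = 6492/2105 ≈ 3.084086

3.0841


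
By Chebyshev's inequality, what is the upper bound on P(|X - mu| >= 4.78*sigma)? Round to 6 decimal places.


P <= 1/k^2
k^2 = 4.78^2 = 22.8484
1/k^2 = 1 / 22.8484 ≈ 0.04376674

0.043767


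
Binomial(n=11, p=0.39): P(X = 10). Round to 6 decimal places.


P = C(n,k) * p^k * (1-p)^(n-k)
C(11,10) = 11
p^k = 0.39^10 ≈ 0.00008140406
(1-p)^(n-k) = 0.61^1 = 0.61
P = 11 * 0.00008140406 * 0.61 ≈ 0.000546

0.000546


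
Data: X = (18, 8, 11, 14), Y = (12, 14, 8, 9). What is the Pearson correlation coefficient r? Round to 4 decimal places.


r = sum((xi-xbar)(yi-ybar)) / sqrt(sum((xi-xbar)^2) * sum((yi-ybar)^2))
n = 4, xbar = 51/4 = 12.75, ybar = 43/4 = 10.75
Sxy = sum((xi-xbar)(yi-ybar)) = -6.25
Sxx = sum((xi-xbar)^2) = 54.75
Syy = sum((yi-ybar)^2) = 22.75
sqrt(Sxx*Syy) ≈ 35.292528
r = Sxy / sqrt(Sxx*Syy) = -6.25 / 35.292528 ≈ -0.177091

-0.1771


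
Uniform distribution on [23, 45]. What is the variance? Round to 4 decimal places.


Var = (b-a)^2 / 12
(b-a)^2 = (45 - 23)^2 = 484
Var = 484/12 ≈ 40.333333

40.3333


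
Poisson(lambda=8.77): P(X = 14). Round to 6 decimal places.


P = e^(-lam) * lam^k / k!
e^(-8.77) ≈ 0.0001553236
lam^k = 8.77^14 ≈ 15921878559903.682466
k! = 14! = 87178291200
P = 0.0001553236 * 15921878559903.682466 / 87178291200 ≈ 0.028368

0.028368


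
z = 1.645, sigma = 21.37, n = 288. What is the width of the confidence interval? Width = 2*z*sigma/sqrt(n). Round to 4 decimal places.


width = 2*z*sigma/sqrt(n)
2*z*sigma = 2 * 1.645 * 21.37 = 70.3073
sqrt(288) ≈ 16.970563
width = 70.3073 / 16.970563 ≈ 4.142897

4.1429


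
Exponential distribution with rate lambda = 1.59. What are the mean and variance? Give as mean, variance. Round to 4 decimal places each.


mean = 1/lam, var = 1/lam^2
mean = 1 / 1.59 = 100/159 ≈ 0.628931
lam^2 = 1.59^2 = 2.5281
var = 1 / 2.5281 ≈ 0.395554

0.6289, 0.3956


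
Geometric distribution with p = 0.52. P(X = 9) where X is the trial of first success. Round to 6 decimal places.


P = (1-p)^(k-1) * p
(1-p)^(k-1) = 0.48^8 ≈ 0.002817928
P = 0.002817928 * 0.52 ≈ 0.001465323

0.001465


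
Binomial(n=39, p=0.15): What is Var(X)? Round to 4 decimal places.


Var = n*p*(1-p) = 39 * 0.15 * 0.85 = 4.9725

4.9725


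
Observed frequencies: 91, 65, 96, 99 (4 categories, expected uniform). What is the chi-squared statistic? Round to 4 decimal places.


chi2 = sum((O-E)^2/E), E = total/4
total = 351, E = 351/4 = 87.75
(91 - 87.75)^2 / 87.75 = 10.5625 / 87.75 = 13/108 ≈ 0.120370
(65 - 87.75)^2 / 87.75 = 517.5625 / 87.75 = 637/108 ≈ 5.898148
(96 - 87.75)^2 / 87.75 = 68.0625 / 87.75 = 121/156 ≈ 0.775641
(99 - 87.75)^2 / 87.75 = 126.5625 / 87.75 = 75/52 ≈ 1.442308
chi2 = 2891/351 ≈ 8.236467

8.2365


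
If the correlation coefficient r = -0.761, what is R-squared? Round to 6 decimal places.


R^2 = r^2 = (-0.761)^2 = 0.579121

0.579121


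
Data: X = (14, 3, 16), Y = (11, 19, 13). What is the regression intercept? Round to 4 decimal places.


a = ybar - b*xbar, where b = sum((xi-xbar)(yi-ybar)) / sum((xi-xbar)^2)
n = 3, xbar = 33/3 = 11, ybar = 43/3 ≈ 14.333333
Sxy = sum((xi-xbar)(yi-ybar)) = -54
Sxx = sum((xi-xbar)^2) = 98
b = Sxy / Sxx = -27/49 ≈ -0.551020
a = 14.333333 - (-0.551020) * 11 = 2998/147 ≈ 20.394558

20.3946


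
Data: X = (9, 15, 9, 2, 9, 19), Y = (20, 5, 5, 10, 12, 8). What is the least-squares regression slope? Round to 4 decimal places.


b = sum((xi-xbar)(yi-ybar)) / sum((xi-xbar)^2)
n = 6, xbar = 63/6 = 10.5, ybar = 60/6 = 10
Sxy = sum((xi-xbar)(yi-ybar)) = -50
Sxx = sum((xi-xbar)^2) = 171.5
b = Sxy / Sxx = -100/343 ≈ -0.291545

-0.2915


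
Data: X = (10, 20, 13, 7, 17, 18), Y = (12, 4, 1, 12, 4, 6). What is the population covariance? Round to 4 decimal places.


Cov = (1/n)*sum((xi-xbar)(yi-ybar))
n = 6, xbar = 85/6 ≈ 14.166667, ybar = 39/6 = 6.5
sum((xi-xbar)(yi-ybar)) = -79.5
Cov = -79.5 / 6 = -13.25

-13.2500


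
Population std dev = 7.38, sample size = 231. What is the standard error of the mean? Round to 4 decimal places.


SE = sigma / sqrt(n)
sqrt(231) ≈ 15.198684
SE = 7.38 / 15.198684 ≈ 0.485568

0.4856


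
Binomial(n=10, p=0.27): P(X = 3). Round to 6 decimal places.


P = C(n,k) * p^k * (1-p)^(n-k)
C(10,3) = 120
p^k = 0.27^3 = 0.019683
(1-p)^(n-k) = 0.73^7 ≈ 0.1104740
P = 120 * 0.019683 * 0.1104740 ≈ 0.260935

0.260935


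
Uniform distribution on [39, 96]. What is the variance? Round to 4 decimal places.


Var = (b-a)^2 / 12
(b-a)^2 = (96 - 39)^2 = 3249
Var = 3249/12 = 270.75

270.7500


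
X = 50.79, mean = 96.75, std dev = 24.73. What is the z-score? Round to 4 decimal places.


z = (X - mu) / sigma
X - mu = 50.79 - 96.75 = -45.96
z = -45.96 / 24.73 = -4596/2473 ≈ -1.858471

-1.8585


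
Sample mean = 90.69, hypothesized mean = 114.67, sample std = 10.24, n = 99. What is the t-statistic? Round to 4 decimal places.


t = (xbar - mu0) / (s/sqrt(n))
xbar - mu0 = 90.69 - 114.67 = -23.98
sqrt(99) ≈ 9.94987437
s/sqrt(n) = 10.24 / 9.94987437 ≈ 1.02915872
t = -23.98 / 1.02915872 ≈ -23.300585

-23.3006


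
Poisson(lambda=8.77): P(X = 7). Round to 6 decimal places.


P = e^(-lam) * lam^k / k!
e^(-8.77) ≈ 0.0001553236
lam^k = 8.77^7 ≈ 3990222.870956
k! = 7! = 5040
P = 0.0001553236 * 3990222.870956 / 5040 ≈ 0.122971

0.122971


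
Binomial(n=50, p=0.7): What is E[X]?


E[X] = n*p = 50 * 0.7 = 35

35


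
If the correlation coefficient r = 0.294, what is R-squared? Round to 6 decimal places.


R^2 = r^2 = (0.294)^2 = 0.086436

0.086436


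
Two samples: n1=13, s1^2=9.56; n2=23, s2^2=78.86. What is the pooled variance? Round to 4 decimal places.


sp^2 = ((n1-1)*s1^2 + (n2-1)*s2^2)/(n1+n2-2)
(n1-1)*s1^2 = 12 * 9.56 = 114.72
(n2-1)*s2^2 = 22 * 78.86 = 1734.92
numerator = 114.72 + 1734.92 = 1849.64
n1+n2-2 = 34
sp^2 = 1849.64 / 34 = 46241/850 ≈ 54.401176

54.4012


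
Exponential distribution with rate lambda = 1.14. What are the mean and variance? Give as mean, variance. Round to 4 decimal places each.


mean = 1/lam, var = 1/lam^2
mean = 1 / 1.14 = 50/57 ≈ 0.877193
lam^2 = 1.14^2 = 1.2996
var = 1 / 1.2996 = 2500/3249 ≈ 0.769468

0.8772, 0.7695


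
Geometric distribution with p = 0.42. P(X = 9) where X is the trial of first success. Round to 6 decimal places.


P = (1-p)^(k-1) * p
(1-p)^(k-1) = 0.58^8 ≈ 0.01280631
P = 0.01280631 * 0.42 ≈ 0.005378649

0.005379


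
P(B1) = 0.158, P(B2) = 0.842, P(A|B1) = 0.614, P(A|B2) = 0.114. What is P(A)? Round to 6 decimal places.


P(A) = P(A|B1)*P(B1) + P(A|B2)*P(B2)
P(A|B1)*P(B1) = 0.614 * 0.158 = 0.097012
P(A|B2)*P(B2) = 0.114 * 0.842 = 0.095988
P(A) = 0.097012 + 0.095988 = 0.193

0.193000


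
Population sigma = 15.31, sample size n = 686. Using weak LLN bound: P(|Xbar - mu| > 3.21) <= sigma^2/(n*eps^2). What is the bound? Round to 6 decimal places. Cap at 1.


bound = min(1, sigma^2/(n*eps^2))
sigma^2 = 15.31^2 = 234.3961
n*eps^2 = 686 * 3.21^2 = 686 * 10.3041 = 7068.6126
sigma^2/(n*eps^2) = 234.3961 / 7068.6126 ≈ 0.03316013

0.033160


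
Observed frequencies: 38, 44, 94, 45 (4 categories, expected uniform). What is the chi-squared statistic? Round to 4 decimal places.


chi2 = sum((O-E)^2/E), E = total/4
total = 221, E = 221/4 = 55.25
(38 - 55.25)^2 / 55.25 = 297.5625 / 55.25 = 4761/884 ≈ 5.385747
(44 - 55.25)^2 / 55.25 = 126.5625 / 55.25 = 2025/884 ≈ 2.290724
(94 - 55.25)^2 / 55.25 = 1501.5625 / 55.25 = 24025/884 ≈ 27.177602
(45 - 55.25)^2 / 55.25 = 105.0625 / 55.25 = 1681/884 ≈ 1.901584
chi2 = 8123/221 ≈ 36.755656

36.7557


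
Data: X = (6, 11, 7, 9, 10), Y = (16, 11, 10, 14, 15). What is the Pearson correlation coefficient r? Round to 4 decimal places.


r = sum((xi-xbar)(yi-ybar)) / sqrt(sum((xi-xbar)^2) * sum((yi-ybar)^2))
n = 5, xbar = 43/5 = 8.6, ybar = 66/5 = 13.2
Sxy = sum((xi-xbar)(yi-ybar)) = -4.6
Sxx = sum((xi-xbar)^2) = 17.2
Syy = sum((yi-ybar)^2) = 26.8
sqrt(Sxx*Syy) ≈ 21.469979
r = Sxy / sqrt(Sxx*Syy) = -4.6 / 21.469979 ≈ -0.214253

-0.2143


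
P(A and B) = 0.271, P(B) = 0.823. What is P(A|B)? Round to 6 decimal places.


P(A|B) = P(A and B) / P(B) = 0.271 / 0.823 = 271/823 ≈ 0.32928311

0.329283


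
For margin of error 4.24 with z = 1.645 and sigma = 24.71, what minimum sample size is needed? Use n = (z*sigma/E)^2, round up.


z*sigma/E = 1.645 * 24.71 / 4.24 ≈ 9.586781
(z*sigma/E)^2 ≈ 91.906363
round up: n = 92

92


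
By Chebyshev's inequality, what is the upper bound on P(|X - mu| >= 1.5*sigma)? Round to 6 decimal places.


P <= 1/k^2
k^2 = 1.5^2 = 2.25
1/k^2 = 1 / 2.25 = 4/9 ≈ 0.44444444

0.444444


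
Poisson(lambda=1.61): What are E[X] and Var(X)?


E[X] = Var(X) = lambda = 1.61

1.61, 1.61


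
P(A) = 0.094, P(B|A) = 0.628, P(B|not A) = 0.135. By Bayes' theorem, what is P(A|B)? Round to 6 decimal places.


P(A|B) = P(B|A)*P(A) / P(B), P(B) = P(B|A)*P(A) + P(B|not A)*P(not A)
P(B|A)*P(A) = 0.628 * 0.094 = 0.059032
P(B|not A)*P(not A) = 0.135 * 0.906 = 0.12231
P(B) = 0.059032 + 0.12231 = 0.181342
P(A|B) = 0.059032 / 0.181342 ≈ 0.32552856

0.325529


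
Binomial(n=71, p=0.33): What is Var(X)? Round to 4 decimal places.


Var = n*p*(1-p) = 71 * 0.33 * 0.67 = 15.6981

15.6981


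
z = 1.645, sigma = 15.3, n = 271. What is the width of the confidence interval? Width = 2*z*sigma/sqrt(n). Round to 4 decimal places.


width = 2*z*sigma/sqrt(n)
2*z*sigma = 2 * 1.645 * 15.3 = 50.337
sqrt(271) ≈ 16.462078
width = 50.337 / 16.462078 ≈ 3.057755

3.0578


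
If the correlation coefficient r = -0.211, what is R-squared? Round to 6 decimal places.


R^2 = r^2 = (-0.211)^2 = 0.044521

0.044521


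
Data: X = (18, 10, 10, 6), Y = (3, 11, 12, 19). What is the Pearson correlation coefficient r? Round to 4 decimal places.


r = sum((xi-xbar)(yi-ybar)) / sqrt(sum((xi-xbar)^2) * sum((yi-ybar)^2))
n = 4, xbar = 44/4 = 11, ybar = 45/4 = 11.25
Sxy = sum((xi-xbar)(yi-ybar)) = -97
Sxx = sum((xi-xbar)^2) = 76
Syy = sum((yi-ybar)^2) = 128.75
sqrt(Sxx*Syy) ≈ 98.919159
r = Sxy / sqrt(Sxx*Syy) = -97 / 98.919159 ≈ -0.980599

-0.9806


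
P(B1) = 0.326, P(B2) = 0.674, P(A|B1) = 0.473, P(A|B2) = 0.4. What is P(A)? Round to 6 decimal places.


P(A) = P(A|B1)*P(B1) + P(A|B2)*P(B2)
P(A|B1)*P(B1) = 0.473 * 0.326 = 0.154198
P(A|B2)*P(B2) = 0.4 * 0.674 = 0.2696
P(A) = 0.154198 + 0.2696 = 0.423798

0.423798


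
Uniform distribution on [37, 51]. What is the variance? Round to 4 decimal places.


Var = (b-a)^2 / 12
(b-a)^2 = (51 - 37)^2 = 196
Var = 196/12 ≈ 16.333333

16.3333


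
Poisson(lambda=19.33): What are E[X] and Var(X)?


E[X] = Var(X) = lambda = 19.33

19.33, 19.33


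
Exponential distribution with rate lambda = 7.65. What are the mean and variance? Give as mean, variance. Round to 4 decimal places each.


mean = 1/lam, var = 1/lam^2
mean = 1 / 7.65 = 20/153 ≈ 0.130719
lam^2 = 7.65^2 = 58.5225
var = 1 / 58.5225 ≈ 0.017087

0.1307, 0.0171


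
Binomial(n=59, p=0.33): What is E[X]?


E[X] = n*p = 59 * 0.33 = 19.47

19.47


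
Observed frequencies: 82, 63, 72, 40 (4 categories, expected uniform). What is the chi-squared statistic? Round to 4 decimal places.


chi2 = sum((O-E)^2/E), E = total/4
total = 257, E = 257/4 = 64.25
(82 - 64.25)^2 / 64.25 = 315.0625 / 64.25 = 5041/1028 ≈ 4.903696
(63 - 64.25)^2 / 64.25 = 1.5625 / 64.25 = 25/1028 ≈ 0.024319
(72 - 64.25)^2 / 64.25 = 60.0625 / 64.25 = 961/1028 ≈ 0.934825
(40 - 64.25)^2 / 64.25 = 588.0625 / 64.25 = 9409/1028 ≈ 9.152724
chi2 = 3859/257 ≈ 15.015564

15.0156


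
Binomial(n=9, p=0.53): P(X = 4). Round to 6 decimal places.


P = C(n,k) * p^k * (1-p)^(n-k)
C(9,4) = 126
p^k = 0.53^4 = 0.07890481
(1-p)^(n-k) = 0.47^5 ≈ 0.02293450
P = 126 * 0.07890481 * 0.02293450 ≈ 0.228015

0.228015


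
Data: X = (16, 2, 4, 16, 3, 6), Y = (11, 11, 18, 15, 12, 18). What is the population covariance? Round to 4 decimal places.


Cov = (1/n)*sum((xi-xbar)(yi-ybar))
n = 6, xbar = 47/6 ≈ 7.833333, ybar = 85/6 ≈ 14.166667
sum((xi-xbar)(yi-ybar)) = -71/6 ≈ -11.833333
Cov = -11.833333 / 6 = -71/36 ≈ -1.972222

-1.9722


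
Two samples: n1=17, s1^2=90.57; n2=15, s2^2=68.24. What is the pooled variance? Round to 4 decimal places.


sp^2 = ((n1-1)*s1^2 + (n2-1)*s2^2)/(n1+n2-2)
(n1-1)*s1^2 = 16 * 90.57 = 1449.12
(n2-1)*s2^2 = 14 * 68.24 = 955.36
numerator = 1449.12 + 955.36 = 2404.48
n1+n2-2 = 30
sp^2 = 2404.48 / 30 = 30056/375 ≈ 80.149333

80.1493


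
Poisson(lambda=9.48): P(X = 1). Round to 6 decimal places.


P = e^(-lam) * lam^k / k!
e^(-9.48) ≈ 0.00007636394
lam^k = 9.48^1 = 9.48
k! = 1! = 1
P = 0.00007636394 * 9.48 / 1 ≈ 0.000724

0.000724


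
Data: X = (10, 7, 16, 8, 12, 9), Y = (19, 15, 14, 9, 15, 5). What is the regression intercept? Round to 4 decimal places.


a = ybar - b*xbar, where b = sum((xi-xbar)(yi-ybar)) / sum((xi-xbar)^2)
n = 6, xbar = 62/6 = 31/3 ≈ 10.333333, ybar = 77/6 ≈ 12.833333
Sxy = sum((xi-xbar)(yi-ybar)) = 61/3 ≈ 20.333333
Sxx = sum((xi-xbar)^2) = 160/3 ≈ 53.333333
b = Sxy / Sxx = 0.38125
a = 12.833333 - 0.38125 * 10.333333 = 8.89375

8.8938


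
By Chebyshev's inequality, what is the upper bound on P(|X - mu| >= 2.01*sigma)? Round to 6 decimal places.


P <= 1/k^2
k^2 = 2.01^2 = 4.0401
1/k^2 = 1 / 4.0401 ≈ 0.24751863

0.247519


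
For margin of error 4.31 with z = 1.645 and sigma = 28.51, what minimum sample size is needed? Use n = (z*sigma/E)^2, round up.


z*sigma/E = 1.645 * 28.51 / 4.31 ≈ 10.881427
(z*sigma/E)^2 ≈ 118.405452
round up: n = 119

119


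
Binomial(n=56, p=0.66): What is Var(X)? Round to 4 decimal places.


Var = n*p*(1-p) = 56 * 0.66 * 0.34 = 12.5664

12.5664


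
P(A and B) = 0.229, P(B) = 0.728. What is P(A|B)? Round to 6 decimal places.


P(A|B) = P(A and B) / P(B) = 0.229 / 0.728 = 229/728 ≈ 0.31456044

0.314560


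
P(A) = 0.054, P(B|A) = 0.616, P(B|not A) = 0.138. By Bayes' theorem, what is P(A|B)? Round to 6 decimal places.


P(A|B) = P(B|A)*P(A) / P(B), P(B) = P(B|A)*P(A) + P(B|not A)*P(not A)
P(B|A)*P(A) = 0.616 * 0.054 = 0.033264
P(B|not A)*P(not A) = 0.138 * 0.946 = 0.130548
P(B) = 0.033264 + 0.130548 = 0.163812
P(A|B) = 0.033264 / 0.163812 = 252/1241 ≈ 0.20306205

0.203062


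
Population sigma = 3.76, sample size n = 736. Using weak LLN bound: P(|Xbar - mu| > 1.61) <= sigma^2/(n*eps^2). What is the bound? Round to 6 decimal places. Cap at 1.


bound = min(1, sigma^2/(n*eps^2))
sigma^2 = 3.76^2 = 14.1376
n*eps^2 = 736 * 1.61^2 = 736 * 2.5921 = 1907.7856
sigma^2/(n*eps^2) = 14.1376 / 1907.7856 ≈ 0.00741048

0.007410


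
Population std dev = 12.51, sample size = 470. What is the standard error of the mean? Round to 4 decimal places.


SE = sigma / sqrt(n)
sqrt(470) ≈ 21.679483
SE = 12.51 / 21.679483 ≈ 0.577043

0.5770


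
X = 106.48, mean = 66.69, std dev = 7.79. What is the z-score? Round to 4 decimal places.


z = (X - mu) / sigma
X - mu = 106.48 - 66.69 = 39.79
z = 39.79 / 7.79 = 3979/779 ≈ 5.107831

5.1078


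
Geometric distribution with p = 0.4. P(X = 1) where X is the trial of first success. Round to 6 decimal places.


P = (1-p)^(k-1) * p
(1-p)^(k-1) = 0.6^0 = 1
P = 1 * 0.4 = 0.4

0.400000


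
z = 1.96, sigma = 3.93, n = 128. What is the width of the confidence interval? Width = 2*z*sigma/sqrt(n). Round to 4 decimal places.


width = 2*z*sigma/sqrt(n)
2*z*sigma = 2 * 1.96 * 3.93 = 15.4056
sqrt(128) ≈ 11.313708
width = 15.4056 / 11.313708 ≈ 1.361676

1.3617


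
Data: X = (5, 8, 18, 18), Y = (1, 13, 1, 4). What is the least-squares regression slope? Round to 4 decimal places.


b = sum((xi-xbar)(yi-ybar)) / sum((xi-xbar)^2)
n = 4, xbar = 49/4 = 12.25, ybar = 19/4 = 4.75
Sxy = sum((xi-xbar)(yi-ybar)) = -33.75
Sxx = sum((xi-xbar)^2) = 136.75
b = Sxy / Sxx = -135/547 ≈ -0.246801

-0.2468


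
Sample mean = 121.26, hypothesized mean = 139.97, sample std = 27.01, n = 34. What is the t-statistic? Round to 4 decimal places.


t = (xbar - mu0) / (s/sqrt(n))
xbar - mu0 = 121.26 - 139.97 = -18.71
sqrt(34) ≈ 5.83095189
s/sqrt(n) = 27.01 / 5.83095189 ≈ 4.63217678
t = -18.71 / 4.63217678 ≈ -4.039138

-4.0391


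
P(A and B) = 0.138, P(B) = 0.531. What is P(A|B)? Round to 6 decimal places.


P(A|B) = P(A and B) / P(B) = 0.138 / 0.531 = 46/177 ≈ 0.25988701

0.259887


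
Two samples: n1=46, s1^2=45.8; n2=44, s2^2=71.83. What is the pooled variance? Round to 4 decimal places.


sp^2 = ((n1-1)*s1^2 + (n2-1)*s2^2)/(n1+n2-2)
(n1-1)*s1^2 = 45 * 45.8 = 2061
(n2-1)*s2^2 = 43 * 71.83 = 3088.69
numerator = 2061 + 3088.69 = 5149.69
n1+n2-2 = 88
sp^2 = 5149.69 / 88 = 514969/8800 ≈ 58.519205

58.5192


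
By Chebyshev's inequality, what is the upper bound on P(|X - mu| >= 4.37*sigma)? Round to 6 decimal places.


P <= 1/k^2
k^2 = 4.37^2 = 19.0969
1/k^2 = 1 / 19.0969 ≈ 0.05236452

0.052365


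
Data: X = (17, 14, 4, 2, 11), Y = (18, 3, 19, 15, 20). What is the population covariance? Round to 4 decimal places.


Cov = (1/n)*sum((xi-xbar)(yi-ybar))
n = 5, xbar = 48/5 = 9.6, ybar = 75/5 = 15
sum((xi-xbar)(yi-ybar)) = -46
Cov = -46 / 5 = -9.2

-9.2000


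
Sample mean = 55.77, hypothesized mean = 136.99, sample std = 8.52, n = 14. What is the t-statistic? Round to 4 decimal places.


t = (xbar - mu0) / (s/sqrt(n))
xbar - mu0 = 55.77 - 136.99 = -81.22
sqrt(14) ≈ 3.74165739
s/sqrt(n) = 8.52 / 3.74165739 ≈ 2.27706578
t = -81.22 / 2.27706578 ≈ -35.668710

-35.6687


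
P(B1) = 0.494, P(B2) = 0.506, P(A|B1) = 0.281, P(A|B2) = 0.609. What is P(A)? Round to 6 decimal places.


P(A) = P(A|B1)*P(B1) + P(A|B2)*P(B2)
P(A|B1)*P(B1) = 0.281 * 0.494 = 0.138814
P(A|B2)*P(B2) = 0.609 * 0.506 = 0.308154
P(A) = 0.138814 + 0.308154 = 0.446968

0.446968


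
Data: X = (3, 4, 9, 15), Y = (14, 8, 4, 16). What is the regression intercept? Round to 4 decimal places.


a = ybar - b*xbar, where b = sum((xi-xbar)(yi-ybar)) / sum((xi-xbar)^2)
n = 4, xbar = 31/4 = 7.75, ybar = 42/4 = 10.5
Sxy = sum((xi-xbar)(yi-ybar)) = 24.5
Sxx = sum((xi-xbar)^2) = 90.75
b = Sxy / Sxx = 98/363 ≈ 0.269972
a = 10.5 - 0.269972 * 7.75 = 3052/363 ≈ 8.407713

8.4077


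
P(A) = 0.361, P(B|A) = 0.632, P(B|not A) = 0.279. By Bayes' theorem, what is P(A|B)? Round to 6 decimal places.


P(A|B) = P(B|A)*P(A) / P(B), P(B) = P(B|A)*P(A) + P(B|not A)*P(not A)
P(B|A)*P(A) = 0.632 * 0.361 = 0.228152
P(B|not A)*P(not A) = 0.279 * 0.639 = 0.178281
P(B) = 0.228152 + 0.178281 = 0.406433
P(A|B) = 0.228152 / 0.406433 ≈ 0.56135206

0.561352


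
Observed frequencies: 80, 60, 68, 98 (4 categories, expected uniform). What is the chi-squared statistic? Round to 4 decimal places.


chi2 = sum((O-E)^2/E), E = total/4
total = 306, E = 306/4 = 76.5
(80 - 76.5)^2 / 76.5 = 12.25 / 76.5 = 49/306 ≈ 0.160131
(60 - 76.5)^2 / 76.5 = 272.25 / 76.5 = 121/34 ≈ 3.558824
(68 - 76.5)^2 / 76.5 = 72.25 / 76.5 = 17/18 ≈ 0.944444
(98 - 76.5)^2 / 76.5 = 462.25 / 76.5 = 1849/306 ≈ 6.042484
chi2 = 182/17 ≈ 10.705882

10.7059


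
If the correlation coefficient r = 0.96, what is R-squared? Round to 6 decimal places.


R^2 = r^2 = (0.96)^2 = 0.9216

0.921600


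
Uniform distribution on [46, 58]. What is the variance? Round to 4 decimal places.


Var = (b-a)^2 / 12
(b-a)^2 = (58 - 46)^2 = 144
Var = 144/12 = 12

12.0000


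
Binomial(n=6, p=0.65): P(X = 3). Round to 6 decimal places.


P = C(n,k) * p^k * (1-p)^(n-k)
C(6,3) = 20
p^k = 0.65^3 = 0.274625
(1-p)^(n-k) = 0.35^3 = 0.042875
P = 20 * 0.274625 * 0.042875 ≈ 0.235491

0.235491


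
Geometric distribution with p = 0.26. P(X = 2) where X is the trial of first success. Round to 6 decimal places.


P = (1-p)^(k-1) * p
(1-p)^(k-1) = 0.74^1 = 0.74
P = 0.74 * 0.26 = 0.1924

0.192400


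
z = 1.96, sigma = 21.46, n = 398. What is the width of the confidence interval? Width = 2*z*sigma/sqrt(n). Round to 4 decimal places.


width = 2*z*sigma/sqrt(n)
2*z*sigma = 2 * 1.96 * 21.46 = 84.1232
sqrt(398) ≈ 19.949937
width = 84.1232 / 19.949937 ≈ 4.216715

4.2167


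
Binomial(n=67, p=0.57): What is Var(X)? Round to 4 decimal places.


Var = n*p*(1-p) = 67 * 0.57 * 0.43 = 16.4217

16.4217


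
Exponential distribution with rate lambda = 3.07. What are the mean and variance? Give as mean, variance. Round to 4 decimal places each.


mean = 1/lam, var = 1/lam^2
mean = 1 / 3.07 = 100/307 ≈ 0.325733
lam^2 = 3.07^2 = 9.4249
var = 1 / 9.4249 ≈ 0.106102

0.3257, 0.1061


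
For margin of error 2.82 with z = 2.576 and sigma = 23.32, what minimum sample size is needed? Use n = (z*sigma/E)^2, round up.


z*sigma/E = 2.576 * 23.32 / 2.82 ≈ 21.302241
(z*sigma/E)^2 ≈ 453.785477
round up: n = 454

454


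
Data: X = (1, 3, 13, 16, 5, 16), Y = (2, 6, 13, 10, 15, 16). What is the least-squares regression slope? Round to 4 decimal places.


b = sum((xi-xbar)(yi-ybar)) / sum((xi-xbar)^2)
n = 6, xbar = 54/6 = 9, ybar = 62/6 = 31/3 ≈ 10.333333
Sxy = sum((xi-xbar)(yi-ybar)) = 122
Sxx = sum((xi-xbar)^2) = 230
b = Sxy / Sxx = 61/115 ≈ 0.530435

0.5304


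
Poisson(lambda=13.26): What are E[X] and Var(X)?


E[X] = Var(X) = lambda = 13.26

13.26, 13.26


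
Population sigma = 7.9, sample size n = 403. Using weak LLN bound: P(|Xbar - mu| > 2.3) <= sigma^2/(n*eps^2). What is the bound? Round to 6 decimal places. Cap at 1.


bound = min(1, sigma^2/(n*eps^2))
sigma^2 = 7.9^2 = 62.41
n*eps^2 = 403 * 2.3^2 = 403 * 5.29 = 2131.87
sigma^2/(n*eps^2) = 62.41 / 2131.87 ≈ 0.02927477

0.029275


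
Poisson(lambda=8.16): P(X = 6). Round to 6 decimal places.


P = e^(-lam) * lam^k / k!
e^(-8.16) ≈ 0.0002858624
lam^k = 8.16^6 ≈ 295216.721236
k! = 6! = 720
P = 0.0002858624 * 295216.721236 / 720 ≈ 0.117210

0.117210


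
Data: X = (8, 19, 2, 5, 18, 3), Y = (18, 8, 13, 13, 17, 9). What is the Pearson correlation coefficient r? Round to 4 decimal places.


r = sum((xi-xbar)(yi-ybar)) / sqrt(sum((xi-xbar)^2) * sum((yi-ybar)^2))
n = 6, xbar = 55/6 ≈ 9.166667, ybar = 78/6 = 13
Sxy = sum((xi-xbar)(yi-ybar)) = 5
Sxx = sum((xi-xbar)^2) = 1697/6 ≈ 282.833333
Syy = sum((yi-ybar)^2) = 82
sqrt(Sxx*Syy) ≈ 152.290293
r = Sxy / sqrt(Sxx*Syy) = 5 / 152.290293 ≈ 0.032832

0.0328


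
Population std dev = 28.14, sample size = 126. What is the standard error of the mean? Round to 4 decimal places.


SE = sigma / sqrt(n)
sqrt(126) ≈ 11.224972
SE = 28.14 / 11.224972 ≈ 2.506910

2.5069


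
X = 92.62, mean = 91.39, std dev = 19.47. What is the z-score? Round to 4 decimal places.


z = (X - mu) / sigma
X - mu = 92.62 - 91.39 = 1.23
z = 1.23 / 19.47 = 41/649 ≈ 0.063174

0.0632


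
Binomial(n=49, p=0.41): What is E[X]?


E[X] = n*p = 49 * 0.41 = 20.09

20.09


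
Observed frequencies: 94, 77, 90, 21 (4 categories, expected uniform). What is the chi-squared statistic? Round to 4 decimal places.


chi2 = sum((O-E)^2/E), E = total/4
total = 282, E = 282/4 = 70.5
(94 - 70.5)^2 / 70.5 = 552.25 / 70.5 = 47/6 ≈ 7.833333
(77 - 70.5)^2 / 70.5 = 42.25 / 70.5 = 169/282 ≈ 0.599291
(90 - 70.5)^2 / 70.5 = 380.25 / 70.5 = 507/94 ≈ 5.393617
(21 - 70.5)^2 / 70.5 = 2450.25 / 70.5 = 3267/94 ≈ 34.755319
chi2 = 6850/141 ≈ 48.581560

48.5816


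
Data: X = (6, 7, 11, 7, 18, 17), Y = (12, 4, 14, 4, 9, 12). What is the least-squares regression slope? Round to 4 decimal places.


b = sum((xi-xbar)(yi-ybar)) / sum((xi-xbar)^2)
n = 6, xbar = 66/6 = 11, ybar = 55/6 ≈ 9.166667
Sxy = sum((xi-xbar)(yi-ybar)) = 43
Sxx = sum((xi-xbar)^2) = 142
b = Sxy / Sxx = 43/142 ≈ 0.302817

0.3028


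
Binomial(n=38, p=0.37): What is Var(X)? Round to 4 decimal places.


Var = n*p*(1-p) = 38 * 0.37 * 0.63 = 8.8578

8.8578


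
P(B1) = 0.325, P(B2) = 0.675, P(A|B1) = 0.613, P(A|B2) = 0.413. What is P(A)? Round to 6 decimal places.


P(A) = P(A|B1)*P(B1) + P(A|B2)*P(B2)
P(A|B1)*P(B1) = 0.613 * 0.325 = 0.199225
P(A|B2)*P(B2) = 0.413 * 0.675 = 0.278775
P(A) = 0.199225 + 0.278775 = 0.478

0.478000


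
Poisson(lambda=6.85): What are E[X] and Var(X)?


E[X] = Var(X) = lambda = 6.85

6.85, 6.85


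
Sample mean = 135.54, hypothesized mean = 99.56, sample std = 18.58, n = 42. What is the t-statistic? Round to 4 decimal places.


t = (xbar - mu0) / (s/sqrt(n))
xbar - mu0 = 135.54 - 99.56 = 35.98
sqrt(42) ≈ 6.48074070
s/sqrt(n) = 18.58 / 6.48074070 ≈ 2.86695624
t = 35.98 / 2.86695624 ≈ 12.549895

12.5499


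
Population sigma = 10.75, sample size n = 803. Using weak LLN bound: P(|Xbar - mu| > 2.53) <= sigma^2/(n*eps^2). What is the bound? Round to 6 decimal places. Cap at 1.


bound = min(1, sigma^2/(n*eps^2))
sigma^2 = 10.75^2 = 115.5625
n*eps^2 = 803 * 2.53^2 = 803 * 6.4009 = 5139.9227
sigma^2/(n*eps^2) = 115.5625 / 5139.9227 ≈ 0.02248331

0.022483


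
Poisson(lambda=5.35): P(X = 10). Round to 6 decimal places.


P = e^(-lam) * lam^k / k!
e^(-5.35) ≈ 0.004748151
lam^k = 5.35^10 ≈ 19210462.473531
k! = 10! = 3628800
P = 0.004748151 * 19210462.473531 / 3628800 ≈ 0.025136

0.025136


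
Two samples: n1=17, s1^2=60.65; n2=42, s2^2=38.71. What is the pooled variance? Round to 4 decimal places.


sp^2 = ((n1-1)*s1^2 + (n2-1)*s2^2)/(n1+n2-2)
(n1-1)*s1^2 = 16 * 60.65 = 970.4
(n2-1)*s2^2 = 41 * 38.71 = 1587.11
numerator = 970.4 + 1587.11 = 2557.51
n1+n2-2 = 57
sp^2 = 2557.51 / 57 = 255751/5700 ≈ 44.868596

44.8686


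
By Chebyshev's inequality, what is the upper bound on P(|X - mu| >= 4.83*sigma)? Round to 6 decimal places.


P <= 1/k^2
k^2 = 4.83^2 = 23.3289
1/k^2 = 1 / 23.3289 ≈ 0.04286529

0.042865


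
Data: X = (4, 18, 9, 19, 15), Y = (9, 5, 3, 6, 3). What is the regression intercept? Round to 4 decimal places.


a = ybar - b*xbar, where b = sum((xi-xbar)(yi-ybar)) / sum((xi-xbar)^2)
n = 5, xbar = 65/5 = 13, ybar = 26/5 = 5.2
Sxy = sum((xi-xbar)(yi-ybar)) = -26
Sxx = sum((xi-xbar)^2) = 162
b = Sxy / Sxx = -13/81 ≈ -0.160494
a = 5.2 - (-0.160494) * 13 = 2951/405 ≈ 7.286420

7.2864


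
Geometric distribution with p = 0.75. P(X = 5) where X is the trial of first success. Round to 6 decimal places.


P = (1-p)^(k-1) * p
(1-p)^(k-1) = 0.25^4 = 0.00390625
P = 0.00390625 * 0.75 = 3/1024 ≈ 0.002929688

0.002930


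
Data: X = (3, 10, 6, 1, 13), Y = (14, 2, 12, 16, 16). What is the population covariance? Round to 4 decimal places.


Cov = (1/n)*sum((xi-xbar)(yi-ybar))
n = 5, xbar = 33/5 = 6.6, ybar = 60/5 = 12
sum((xi-xbar)(yi-ybar)) = -38
Cov = -38 / 5 = -7.6

-7.6000


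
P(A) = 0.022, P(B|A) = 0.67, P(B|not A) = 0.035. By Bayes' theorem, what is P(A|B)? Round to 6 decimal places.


P(A|B) = P(B|A)*P(A) / P(B), P(B) = P(B|A)*P(A) + P(B|not A)*P(not A)
P(B|A)*P(A) = 0.67 * 0.022 = 0.01474
P(B|not A)*P(not A) = 0.035 * 0.978 = 0.03423
P(B) = 0.01474 + 0.03423 = 0.04897
P(A|B) = 0.01474 / 0.04897 = 1474/4897 ≈ 0.30100061

0.301001


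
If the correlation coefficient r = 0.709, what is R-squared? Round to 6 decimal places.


R^2 = r^2 = (0.709)^2 = 0.502681

0.502681


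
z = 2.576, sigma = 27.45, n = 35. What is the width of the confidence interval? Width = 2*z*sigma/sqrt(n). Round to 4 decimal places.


width = 2*z*sigma/sqrt(n)
2*z*sigma = 2 * 2.576 * 27.45 = 141.4224
sqrt(35) ≈ 5.916080
width = 141.4224 / 5.916080 ≈ 23.904749

23.9047


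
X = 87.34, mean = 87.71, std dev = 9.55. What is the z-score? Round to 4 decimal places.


z = (X - mu) / sigma
X - mu = 87.34 - 87.71 = -0.37
z = -0.37 / 9.55 = -37/955 ≈ -0.038743

-0.0387


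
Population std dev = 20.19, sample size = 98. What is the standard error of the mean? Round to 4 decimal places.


SE = sigma / sqrt(n)
sqrt(98) ≈ 9.899495
SE = 20.19 / 9.899495 ≈ 2.039498

2.0395


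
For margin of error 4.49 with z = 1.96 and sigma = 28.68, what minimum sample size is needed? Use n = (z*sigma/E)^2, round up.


z*sigma/E = 1.96 * 28.68 / 4.49 ≈ 12.519555
(z*sigma/E)^2 ≈ 156.739247
round up: n = 157

157


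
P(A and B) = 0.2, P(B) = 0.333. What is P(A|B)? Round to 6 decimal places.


P(A|B) = P(A and B) / P(B) = 0.2 / 0.333 = 200/333 ≈ 0.60060060

0.600601


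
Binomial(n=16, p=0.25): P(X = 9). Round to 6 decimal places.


P = C(n,k) * p^k * (1-p)^(n-k)
C(16,9) = 11440
p^k = 0.25^9 ≈ 0.000003814697
(1-p)^(n-k) = 0.75^7 ≈ 0.1334839
P = 11440 * 0.000003814697 * 0.1334839 ≈ 0.005825

0.005825


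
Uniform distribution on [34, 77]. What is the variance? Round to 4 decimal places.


Var = (b-a)^2 / 12
(b-a)^2 = (77 - 34)^2 = 1849
Var = 1849/12 ≈ 154.083333

154.0833


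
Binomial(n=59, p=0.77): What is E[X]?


E[X] = n*p = 59 * 0.77 = 45.43

45.43


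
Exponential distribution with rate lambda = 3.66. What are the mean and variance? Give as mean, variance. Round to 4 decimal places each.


mean = 1/lam, var = 1/lam^2
mean = 1 / 3.66 = 50/183 ≈ 0.273224
lam^2 = 3.66^2 = 13.3956
var = 1 / 13.3956 ≈ 0.074651

0.2732, 0.0747


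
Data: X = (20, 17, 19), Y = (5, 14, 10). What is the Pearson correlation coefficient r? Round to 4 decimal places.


r = sum((xi-xbar)(yi-ybar)) / sqrt(sum((xi-xbar)^2) * sum((yi-ybar)^2))
n = 3, xbar = 56/3 ≈ 18.666667, ybar = 29/3 ≈ 9.666667
Sxy = sum((xi-xbar)(yi-ybar)) = -40/3 ≈ -13.333333
Sxx = sum((xi-xbar)^2) = 14/3 ≈ 4.666667
Syy = sum((yi-ybar)^2) = 122/3 ≈ 40.666667
sqrt(Sxx*Syy) ≈ 13.775986
r = Sxy / sqrt(Sxx*Syy) = -13.333333 / 13.775986 ≈ -0.967868

-0.9679


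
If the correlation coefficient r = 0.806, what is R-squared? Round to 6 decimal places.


R^2 = r^2 = (0.806)^2 = 0.649636

0.649636


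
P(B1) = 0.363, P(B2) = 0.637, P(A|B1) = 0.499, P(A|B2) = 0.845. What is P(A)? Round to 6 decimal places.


P(A) = P(A|B1)*P(B1) + P(A|B2)*P(B2)
P(A|B1)*P(B1) = 0.499 * 0.363 = 0.181137
P(A|B2)*P(B2) = 0.845 * 0.637 = 0.538265
P(A) = 0.181137 + 0.538265 = 0.719402

0.719402


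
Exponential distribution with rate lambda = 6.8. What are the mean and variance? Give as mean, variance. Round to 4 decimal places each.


mean = 1/lam, var = 1/lam^2
mean = 1 / 6.8 = 5/34 ≈ 0.147059
lam^2 = 6.8^2 = 46.24
var = 1 / 46.24 = 25/1156 ≈ 0.021626

0.1471, 0.0216


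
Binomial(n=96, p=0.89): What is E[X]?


E[X] = n*p = 96 * 0.89 = 85.44

85.44


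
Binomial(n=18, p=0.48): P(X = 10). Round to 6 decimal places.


P = C(n,k) * p^k * (1-p)^(n-k)
C(18,10) = 43758
p^k = 0.48^10 ≈ 0.0006492506
(1-p)^(n-k) = 0.52^8 ≈ 0.005345973
P = 43758 * 0.0006492506 * 0.005345973 ≈ 0.151879

0.151879


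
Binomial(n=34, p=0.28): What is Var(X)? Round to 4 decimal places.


Var = n*p*(1-p) = 34 * 0.28 * 0.72 = 6.8544

6.8544


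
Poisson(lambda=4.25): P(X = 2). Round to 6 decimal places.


P = e^(-lam) * lam^k / k!
e^(-4.25) ≈ 0.01426423
lam^k = 4.25^2 = 18.0625
k! = 2! = 2
P = 0.01426423 * 18.0625 / 2 ≈ 0.128824

0.128824


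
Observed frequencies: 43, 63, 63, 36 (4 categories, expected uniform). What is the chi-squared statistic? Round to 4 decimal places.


chi2 = sum((O-E)^2/E), E = total/4
total = 205, E = 205/4 = 51.25
(43 - 51.25)^2 / 51.25 = 68.0625 / 51.25 = 1089/820 ≈ 1.328049
(63 - 51.25)^2 / 51.25 = 138.0625 / 51.25 = 2209/820 ≈ 2.693902
(63 - 51.25)^2 / 51.25 = 138.0625 / 51.25 = 2209/820 ≈ 2.693902
(36 - 51.25)^2 / 51.25 = 232.5625 / 51.25 = 3721/820 ≈ 4.537805
chi2 = 2307/205 ≈ 11.253659

11.2537


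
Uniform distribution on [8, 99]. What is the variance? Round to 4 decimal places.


Var = (b-a)^2 / 12
(b-a)^2 = (99 - 8)^2 = 8281
Var = 8281/12 ≈ 690.083333

690.0833


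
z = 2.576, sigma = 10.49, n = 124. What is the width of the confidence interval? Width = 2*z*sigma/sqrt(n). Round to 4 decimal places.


width = 2*z*sigma/sqrt(n)
2*z*sigma = 2 * 2.576 * 10.49 = 54.04448
sqrt(124) ≈ 11.135529
width = 54.04448 / 11.135529 ≈ 4.853338

4.8533


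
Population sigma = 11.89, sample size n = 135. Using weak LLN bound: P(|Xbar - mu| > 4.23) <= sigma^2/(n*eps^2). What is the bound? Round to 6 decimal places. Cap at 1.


bound = min(1, sigma^2/(n*eps^2))
sigma^2 = 11.89^2 = 141.3721
n*eps^2 = 135 * 4.23^2 = 135 * 17.8929 = 2415.5415
sigma^2/(n*eps^2) = 141.3721 / 2415.5415 ≈ 0.05852605

0.058526


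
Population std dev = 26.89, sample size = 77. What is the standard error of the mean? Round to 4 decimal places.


SE = sigma / sqrt(n)
sqrt(77) ≈ 8.774964
SE = 26.89 / 8.774964 ≈ 3.064400

3.0644
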